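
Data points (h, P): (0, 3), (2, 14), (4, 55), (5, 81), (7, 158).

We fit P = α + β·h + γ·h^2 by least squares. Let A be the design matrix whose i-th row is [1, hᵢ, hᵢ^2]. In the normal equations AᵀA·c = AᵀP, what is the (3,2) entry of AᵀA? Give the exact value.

Row 3 ↔ basis h^2, column 2 ↔ basis h, so (AᵀA)_{3,2} = Σᵢ (h^2)·(h) = (0)·(0) + (4)·(2) + (16)·(4) + (25)·(5) + (49)·(7) = 540.

540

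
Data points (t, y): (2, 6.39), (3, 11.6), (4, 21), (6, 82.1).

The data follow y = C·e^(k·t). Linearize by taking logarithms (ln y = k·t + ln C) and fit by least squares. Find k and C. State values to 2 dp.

Taking logs, ln y = k·t + ln C, so regress ln y on t.
Σt = 15.0000, Σ(t)² = 65.0000, Σln y = 11.7582, Σt·ln y = 49.6882.
Equations: 65.0000·k + 15.0000·ln C = 49.6882;  15.0000·k + 4·ln C = 11.7582.
Slope k = (n·Σt·ln y − Σt·Σln y)/(n·Σ(t)² − (Σt)²) = (4·49.6882 − 15.0000·11.7582)/35.0000 = 0.63942; ln C = (Σln y − k·Σt)/n = 0.54171, so C = exp(0.54171) = 1.71895.

k = 0.64, C = 1.72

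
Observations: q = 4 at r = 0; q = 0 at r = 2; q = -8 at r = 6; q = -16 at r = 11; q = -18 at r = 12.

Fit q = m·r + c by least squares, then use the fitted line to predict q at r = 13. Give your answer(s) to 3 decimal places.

Entries of XᵀX: Σr·r = 305, Σr = 31, Σ1 = 5.
Moment sums: Σr·q = -440, Σq = -38.
Determinant 305·5 − 31² = 564.
m = ((-440)·5 − 31·(-38))/564 = -511/282; c = (305·(-38) − 31·(-440))/564 = 1025/282.
At r = 13: q̂ = (-511/282)·(13) + (1025/282)·(1) = -2809/141.

q̂ = -19.922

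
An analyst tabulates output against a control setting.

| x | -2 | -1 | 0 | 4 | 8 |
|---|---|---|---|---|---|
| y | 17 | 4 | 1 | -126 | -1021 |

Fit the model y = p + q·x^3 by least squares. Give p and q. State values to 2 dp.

Setting ∂/∂p … = 0 gives: 5·p + 567·q = -1125;  567·p + 266305·q = -530956.
Determinant 5·266305 − 567² = 1010036.
p = ((-1125)·266305 − 567·(-530956))/1010036 = 1458927/1010036; q = (5·(-530956) − 567·(-1125))/1010036 = -2016905/1010036.

p = 1.44, q = -2.00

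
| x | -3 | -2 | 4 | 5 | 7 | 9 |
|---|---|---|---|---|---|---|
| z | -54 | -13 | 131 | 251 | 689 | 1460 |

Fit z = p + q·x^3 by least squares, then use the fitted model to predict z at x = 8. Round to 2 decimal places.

ẑ = 1026.24

With design matrix M, MᵀM = [[6, 1226]; [1226, 669604]] and Mᵀz = [2464, 1341988]ᵀ.
Δ = 6·669604 − 1226² = 2514548.
p = (2464·669604 − 1226·1341988)/2514548 = 1156742/628637; q = (6·1341988 − 1226·2464)/2514548 = 1257766/628637.
At x = 8: ẑ = (1156742/628637)·(1) + (1257766/628637)·(512) = 645132934/628637.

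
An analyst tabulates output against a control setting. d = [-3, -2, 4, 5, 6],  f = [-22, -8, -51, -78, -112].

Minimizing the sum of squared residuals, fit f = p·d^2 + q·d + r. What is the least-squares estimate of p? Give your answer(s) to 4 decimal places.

The normal equations are: 2274·p + 370·q + 90·r = -7028;  370·p + 90·q + 10·r = -1184;  90·p + 10·q + 5·r = -271.
Inverting the 3×3 Gram matrix, [p, q, r]ᵀ = [-713/242, -1421/1210, 13/11]ᵀ.

p = -2.9463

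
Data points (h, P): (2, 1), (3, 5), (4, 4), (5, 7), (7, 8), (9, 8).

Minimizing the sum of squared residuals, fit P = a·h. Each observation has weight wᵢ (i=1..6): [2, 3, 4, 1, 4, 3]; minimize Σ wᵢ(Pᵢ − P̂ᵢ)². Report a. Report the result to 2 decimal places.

With design matrix M, MᵀWM = [[563]] and MᵀWP = [588]ᵀ.
Hence a = 588 / 563 ≈ 1.0444.

a = 1.04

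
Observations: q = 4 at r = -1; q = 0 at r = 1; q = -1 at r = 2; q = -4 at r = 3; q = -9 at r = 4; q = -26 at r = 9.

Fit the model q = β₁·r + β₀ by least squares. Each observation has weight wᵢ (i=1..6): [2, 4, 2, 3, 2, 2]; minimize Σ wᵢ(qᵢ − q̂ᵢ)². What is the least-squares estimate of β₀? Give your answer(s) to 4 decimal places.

The normal system MᵀWM·[β₁, β₀]ᵀ = MᵀWq is [[235, 41]; [41, 15]]·[β₁, β₀]ᵀ = [-588, -76]ᵀ.
Determinant 235·15 − 41² = 1844.
β₁ = ((-588)·15 − 41·(-76))/1844 = -1426/461; β₀ = (235·(-76) − 41·(-588))/1844 = 1562/461.

β₀ = 3.3883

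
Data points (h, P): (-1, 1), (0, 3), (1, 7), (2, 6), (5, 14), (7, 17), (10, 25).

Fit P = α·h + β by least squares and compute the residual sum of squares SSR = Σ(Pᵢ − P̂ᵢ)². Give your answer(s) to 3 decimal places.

SSR = 6.411

Normal-equation sums: Σh·h = 180, Σh = 24, Σ1 = 7.
And Σh·P = 457, ΣP = 73.
Δ = 180·7 − 24² = 684.
α = (457·7 − 24·73)/684 = 1447/684; β = (180·73 − 24·457)/684 = 181/57.
Residuals: -41/684, -10/57, 1169/684, -481/342, 169/684, -673/684, 229/342; SSR = 4385/684.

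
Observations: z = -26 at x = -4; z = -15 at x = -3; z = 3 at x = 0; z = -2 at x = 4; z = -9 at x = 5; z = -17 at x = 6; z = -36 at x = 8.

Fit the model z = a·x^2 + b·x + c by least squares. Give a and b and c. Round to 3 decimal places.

a = -0.967, b = 2.866, c = 1.808

AᵀA·[a, b, c]ᵀ = Aᵀz reads: 6610·a + 826·b + 166·c = -3724;  826·a + 166·b + 16·c = -294;  166·a + 16·b + 7·c = -102.
Inverting the 3×3 Gram matrix, [a, b, c]ᵀ = [-82685/85512, 245083/85512, 77297/42756]ᵀ.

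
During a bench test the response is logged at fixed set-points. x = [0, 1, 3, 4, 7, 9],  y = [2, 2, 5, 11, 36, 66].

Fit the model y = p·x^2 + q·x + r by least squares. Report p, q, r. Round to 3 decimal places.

p = 1.016, q = -2.157, r = 2.556

Entries of AᵀA: Σx^2·x^2 = 9300, Σx^2·x = 1164, Σx^2 = 156, Σx·x = 156, Σx = 24, Σ1 = 6.
Moment sums: Σx^2·y = 7333, Σx·y = 907, Σy = 122.
Normal equations: [[9300, 1164, 156]; [1164, 156, 24]; [156, 24, 6]]·[p, q, r]ᵀ = [7333, 907, 122]ᵀ.
Solving the 3×3 system (Gaussian elimination) gives p = 65/64, q = -2071/960, r = 409/160.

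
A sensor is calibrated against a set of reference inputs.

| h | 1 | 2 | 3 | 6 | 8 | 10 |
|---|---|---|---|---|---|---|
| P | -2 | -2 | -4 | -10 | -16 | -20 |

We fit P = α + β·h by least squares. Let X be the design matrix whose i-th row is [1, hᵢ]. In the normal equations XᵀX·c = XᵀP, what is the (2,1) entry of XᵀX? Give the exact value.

Row 2 ↔ basis h, column 1 ↔ basis 1, so (XᵀX)_{2,1} = Σᵢ h = (1)·(1) + (2)·(1) + (3)·(1) + (6)·(1) + (8)·(1) + (10)·(1) = 30.

30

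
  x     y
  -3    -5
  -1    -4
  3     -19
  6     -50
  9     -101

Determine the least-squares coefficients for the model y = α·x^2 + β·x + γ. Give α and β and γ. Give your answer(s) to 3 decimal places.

α = -0.951, β = -2.171, γ = -3.851

The normal system MᵀM·[α, β, γ]ᵀ = Mᵀy is [[8020, 944, 136]; [944, 136, 14]; [136, 14, 5]]·[α, β, γ]ᵀ = [-10201, -1247, -179]ᵀ.
Row-reducing yields α = -331/348, β = -8309/3828, γ = -2457/638.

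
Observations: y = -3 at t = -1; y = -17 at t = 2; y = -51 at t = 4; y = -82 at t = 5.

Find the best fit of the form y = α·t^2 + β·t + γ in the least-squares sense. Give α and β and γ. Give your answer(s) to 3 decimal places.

Normal-equation sums: Σt^2·t^2 = 898, Σt^2·t = 196, Σt^2 = 46, Σt·t = 46, Σt = 10, Σ1 = 4.
And Σt^2·y = -2937, Σt·y = -645, Σy = -153.
Normal equations: [[898, 196, 46]; [196, 46, 10]; [46, 10, 4]]·[α, β, γ]ᵀ = [-2937, -645, -153]ᵀ.
Row-reducing yields α = -35/12, β = -5/4, γ = -19/12.

α = -2.917, β = -1.250, γ = -1.583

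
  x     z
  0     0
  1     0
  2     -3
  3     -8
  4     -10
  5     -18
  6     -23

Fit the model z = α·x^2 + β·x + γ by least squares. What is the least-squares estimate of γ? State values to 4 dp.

γ = 0.5238

Entries of MᵀM: Σx^2·x^2 = 2275, Σx^2·x = 441, Σx^2 = 91, Σx·x = 91, Σx = 21, Σ1 = 7.
And Σx^2·z = -1522, Σx·z = -298, Σz = -62.
MᵀM·[α, β, γ]ᵀ = Mᵀz becomes [[2275, 441, 91]; [441, 91, 21]; [91, 21, 7]]·[α, β, γ]ᵀ = [-1522, -298, -62]ᵀ.
Row-reducing yields α = -11/21, β = -6/7, γ = 11/21.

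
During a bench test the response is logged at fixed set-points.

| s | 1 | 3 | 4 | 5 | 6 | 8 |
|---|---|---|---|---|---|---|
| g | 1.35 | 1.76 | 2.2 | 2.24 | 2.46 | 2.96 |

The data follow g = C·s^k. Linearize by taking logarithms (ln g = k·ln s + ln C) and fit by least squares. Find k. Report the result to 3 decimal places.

Linearized form: ln g = k·ln s + ln C. From the 6 transformed points,
Σln s = 7.9655, Σ(ln s)² = 13.2535, Σln g = 4.4457, Σln s·ln g = 6.8815.
Normal system: [[13.2535, 7.9655]; [7.9655, 6]]·[k, ln C]ᵀ = [6.8815, 4.4457]ᵀ.
Slope k = (n·Σln s·ln g − Σln s·Σln g)/(n·Σ(ln s)² − (Σln s)²) = (6·6.8815 − 7.9655·4.4457)/16.0713 = 0.36567; ln C = (Σln g − k·Σln s)/n = 0.25549.

k = 0.366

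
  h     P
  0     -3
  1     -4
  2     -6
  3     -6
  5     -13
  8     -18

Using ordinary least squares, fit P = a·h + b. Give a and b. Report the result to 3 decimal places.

a = -1.977, b = -2.074

With design matrix A, AᵀA = [[103, 19]; [19, 6]] and AᵀP = [-243, -50]ᵀ.
Eliminating b: 6·(row 1) − 19·(row 2) gives 257·a = 6·(-243) − 19·(-50) = -508, so a = -508/257.
Then b = ((-50) − 19·(-508/257))/6 = -533/257.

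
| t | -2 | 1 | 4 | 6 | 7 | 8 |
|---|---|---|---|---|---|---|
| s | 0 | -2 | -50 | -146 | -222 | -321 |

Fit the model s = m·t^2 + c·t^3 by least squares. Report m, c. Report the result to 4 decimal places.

Forming XᵀX = [[8066, 58344]; [58344, 430610]] and Xᵀs = [-37480, -275236]ᵀ gives XᵀX·[m, c]ᵀ = Xᵀs.
Δ = 8066·430610 − 58344² = 69277924.
m = ((-37480)·430610 − 58344·(-275236))/69277924 = -1189612/1018793; c = (8066·(-275236) − 58344·(-37480))/69277924 = -8330114/17319481.

m = -1.1677, c = -0.4810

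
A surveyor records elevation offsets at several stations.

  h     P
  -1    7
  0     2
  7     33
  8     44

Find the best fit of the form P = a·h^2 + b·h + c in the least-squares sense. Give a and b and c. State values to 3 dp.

a = 1.000, b = -2.769, c = 2.692

Compute the Gram sums: Σh^2·h^2 = 6498, Σh^2·h = 854, Σh^2 = 114, Σh·h = 114, Σh = 14, Σ1 = 4.
Moment sums: Σh^2·P = 4440, Σh·P = 576, ΣP = 86.
XᵀX·[a, b, c]ᵀ = XᵀP becomes [[6498, 854, 114]; [854, 114, 14]; [114, 14, 4]]·[a, b, c]ᵀ = [4440, 576, 86]ᵀ.
Solving the 3×3 system (Gaussian elimination) gives a = 1, b = -36/13, c = 35/13.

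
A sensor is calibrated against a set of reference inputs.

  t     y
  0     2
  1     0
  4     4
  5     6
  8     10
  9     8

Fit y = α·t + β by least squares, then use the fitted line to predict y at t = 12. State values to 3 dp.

With design matrix A, AᵀA = [[187, 27]; [27, 6]] and Aᵀy = [198, 30]ᵀ.
Determinant 187·6 − 27² = 393.
α = (198·6 − 27·30)/393 = 126/131; β = (187·30 − 27·198)/393 = 88/131.
At t = 12: ŷ = (126/131)·(12) + (88/131)·(1) = 1600/131.

ŷ = 12.214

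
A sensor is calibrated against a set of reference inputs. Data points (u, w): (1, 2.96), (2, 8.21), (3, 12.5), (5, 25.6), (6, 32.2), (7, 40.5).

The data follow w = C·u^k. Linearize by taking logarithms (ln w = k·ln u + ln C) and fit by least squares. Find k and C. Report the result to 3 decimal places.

k = 1.324, C = 3.044

Taking logs, ln w = k·ln u + ln C, so regress ln w on ln u.
Over the data: Σln u = 7.1389, Σ(ln u)² = 11.2747, Σln w = 16.1321, Σln u·ln w = 22.8762.
Normal system: [[11.2747, 7.1389]; [7.1389, 6]]·[k, ln C]ᵀ = [22.8762, 16.1321]ᵀ.
Slope k = (n·Σln u·ln w − Σln u·Σln w)/(n·Σ(ln u)² − (Σln u)²) = (6·22.8762 − 7.1389·16.1321)/16.6845 = 1.32410; ln C = (Σln w − k·Σln u)/n = 1.11326, so C = exp(1.11326) = 3.04426.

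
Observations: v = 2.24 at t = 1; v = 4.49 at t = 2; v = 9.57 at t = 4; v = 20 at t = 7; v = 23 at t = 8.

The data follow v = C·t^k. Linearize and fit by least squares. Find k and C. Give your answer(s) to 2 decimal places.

k = 1.13, C = 2.14

With ln vᵢ as the transformed response and ln tᵢ as the regressor:
Sums: Σln t = 6.1048, Σ(ln t)² = 10.5129, Σln v = 10.6982, Σln t·ln v = 16.5216.
Normal system: [[10.5129, 6.1048]; [6.1048, 5]]·[k, ln C]ᵀ = [16.5216, 10.6982]ᵀ.
Δ = 10.5129·5 − (6.1048)² = 15.2960; k = (16.5216·5 − 6.1048·10.6982)/15.2960 = 1.13088, ln C = (10.5129·10.6982 − 6.1048·16.5216)/15.2960 = 0.75888, so C = exp(0.75888) = 2.13589.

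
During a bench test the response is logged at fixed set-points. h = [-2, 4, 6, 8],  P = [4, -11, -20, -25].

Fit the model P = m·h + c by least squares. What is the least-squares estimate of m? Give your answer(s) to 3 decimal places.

m = -2.929

AᵀA·[m, c]ᵀ = AᵀP reads: 120·m + 16·c = -372;  16·m + 4·c = -52.
(Σh·h = 120, Σh = 16, Σ1 = 4, Σh·P = -372, ΣP = -52.)
Eliminating c: 4·(row 1) − 16·(row 2) gives 224·m = 4·(-372) − 16·(-52) = -656, so m = -41/14.
Then c = ((-52) − 16·(-41/14))/4 = -9/7.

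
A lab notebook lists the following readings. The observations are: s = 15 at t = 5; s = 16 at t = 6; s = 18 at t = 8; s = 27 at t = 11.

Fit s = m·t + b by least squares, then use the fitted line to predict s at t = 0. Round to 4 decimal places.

Normal-equation sums: Σt·t = 246, Σt = 30, Σ1 = 4.
Moment sums: Σt·s = 612, Σs = 76.
AᵀA·[m, b]ᵀ = Aᵀs becomes [[246, 30]; [30, 4]]·[m, b]ᵀ = [612, 76]ᵀ.
det = 246·4 − 30² = 84.
m = (612·4 − 30·76)/84 = 2; b = (246·76 − 30·612)/84 = 4.
At t = 0: ŝ = (2)·(0) + (4)·(1) = 4.

ŝ = 4.0000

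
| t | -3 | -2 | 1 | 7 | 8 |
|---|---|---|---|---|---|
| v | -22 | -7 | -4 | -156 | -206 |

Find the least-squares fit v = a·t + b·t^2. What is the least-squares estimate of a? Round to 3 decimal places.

With design matrix X, XᵀX = [[127, 821]; [821, 6595]] and Xᵀv = [-2664, -21058]ᵀ.
Eliminating b: 6595·(row 1) − 821·(row 2) gives 163524·a = 6595·(-2664) − 821·(-21058) = -280462, so a = -140231/81762.
Then b = ((-21058) − 821·(-140231/81762))/6595 = -243611/81762.

a = -1.715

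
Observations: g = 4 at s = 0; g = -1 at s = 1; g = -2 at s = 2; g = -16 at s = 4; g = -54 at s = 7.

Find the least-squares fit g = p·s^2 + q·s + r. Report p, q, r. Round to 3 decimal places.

Compute the Gram sums: Σs^2·s^2 = 2674, Σs^2·s = 416, Σs^2 = 70, Σs·s = 70, Σs = 14, Σ1 = 5.
For Aᵀg: Σs^2·g = -2911, Σs·g = -447, Σg = -69.
AᵀA·[p, q, r]ᵀ = Aᵀg becomes [[2674, 416, 70]; [416, 70, 14]; [70, 14, 5]]·[p, q, r]ᵀ = [-2911, -447, -69]ᵀ.
Solving the 3×3 system (Gaussian elimination) gives p = -925/858, q = -463/858, r = 401/143.

p = -1.078, q = -0.540, r = 2.804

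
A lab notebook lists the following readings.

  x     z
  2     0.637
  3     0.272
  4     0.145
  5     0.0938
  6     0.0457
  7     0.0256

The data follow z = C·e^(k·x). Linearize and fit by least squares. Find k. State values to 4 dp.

k = -0.6245

With ln zᵢ as the transformed response and xᵢ as the regressor:
XᵀX = [[139.0000, 27.0000]; [27.0000, 6]], rhs = [-68.5350, -12.8014]ᵀ  (here Σx = 27.0000, Σ(x)² = 139.0000, Σln z = -12.8014, Σx·ln z = -68.5350).
Slope k = (n·Σx·ln z − Σx·Σln z)/(n·Σ(x)² − (Σx)²) = (6·-68.5350 − 27.0000·-12.8014)/105.0000 = -0.62450; ln C = (Σln z − k·Σx)/n = 0.67670.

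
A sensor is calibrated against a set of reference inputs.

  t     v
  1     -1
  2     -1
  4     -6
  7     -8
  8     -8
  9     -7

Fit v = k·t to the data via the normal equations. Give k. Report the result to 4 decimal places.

Normal-equation sums: Σt·t = 215.
Right-hand side: Σt·v = -210.
k = (-210)/215 = -0.976744.

k = -0.9767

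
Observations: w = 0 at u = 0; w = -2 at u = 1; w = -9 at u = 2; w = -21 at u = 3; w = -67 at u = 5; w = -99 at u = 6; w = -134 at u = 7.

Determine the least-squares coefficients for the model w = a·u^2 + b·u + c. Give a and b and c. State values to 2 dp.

From the data, Σu^2·u^2 = 4420, Σu^2·u = 720, Σu^2 = 124, Σu·u = 124, Σu = 24, Σ1 = 7.
For Mᵀw: Σu^2·w = -12032, Σu·w = -1950, Σw = -332.
MᵀM·[a, b, c]ᵀ = Mᵀw becomes [[4420, 720, 124]; [720, 124, 24]; [124, 24, 7]]·[a, b, c]ᵀ = [-12032, -1950, -332]ᵀ.
Inverting the 3×3 Gram matrix, [a, b, c]ᵀ = [-2514/847, 2577/1694, -8/121]ᵀ.

a = -2.97, b = 1.52, c = -0.07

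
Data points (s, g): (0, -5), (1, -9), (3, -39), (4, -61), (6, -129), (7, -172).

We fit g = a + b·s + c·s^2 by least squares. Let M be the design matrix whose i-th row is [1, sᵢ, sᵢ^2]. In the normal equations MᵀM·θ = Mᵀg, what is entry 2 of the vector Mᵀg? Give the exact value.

Entry 2 ↔ basis s, so (Mᵀg)_{2} = Σᵢ (s)·gᵢ = (0)·(-5) + (1)·(-9) + (3)·(-39) + (4)·(-61) + (6)·(-129) + (7)·(-172) = -2348.

-2348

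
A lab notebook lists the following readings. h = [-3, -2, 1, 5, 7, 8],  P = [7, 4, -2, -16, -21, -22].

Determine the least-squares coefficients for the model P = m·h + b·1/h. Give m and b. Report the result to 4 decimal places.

Entries of AᵀA: Σh·h = 152, Σh·1/h = 6, Σ1/h·1/h = 1014049/705600.
For AᵀP: Σh·P = -434, Σ1/h·P = -917/60.
Normal equations: [[152, 6]; [6, 1014049/705600]]·[m, b]ᵀ = [-434, -917/60]ᵀ.
Eliminating b: (1014049/705600)·(row 1) − 6·(row 2) gives (16091731/88200)·m = (1014049/705600)·(-434) − 6·(-917/60) = -26813839/50400, so m = -187696873/64366924.
Then b = ((-917/60) − 6·(-187696873/64366924))/(1014049/705600) = 24778320/16091731.

m = -2.9160, b = 1.5398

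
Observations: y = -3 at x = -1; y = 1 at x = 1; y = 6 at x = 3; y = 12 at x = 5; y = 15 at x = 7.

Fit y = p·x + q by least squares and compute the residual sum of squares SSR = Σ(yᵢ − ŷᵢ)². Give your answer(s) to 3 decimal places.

SSR = 1.900

The normal system MᵀM·[p, q]ᵀ = Mᵀy is [[85, 15]; [15, 5]]·[p, q]ᵀ = [187, 31]ᵀ.
det = 85·5 − 15² = 200.
p = (187·5 − 15·31)/200 = 47/20; q = (85·31 − 15·187)/200 = -17/20.
Residuals: 1/5, -1/2, -1/5, 11/10, -3/5; SSR = 19/10.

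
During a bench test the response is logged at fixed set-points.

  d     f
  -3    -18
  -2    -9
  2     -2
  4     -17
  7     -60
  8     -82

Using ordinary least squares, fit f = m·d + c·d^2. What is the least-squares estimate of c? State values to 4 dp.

Sums needed: Σd·d = 146, Σd·d^2 = 892, Σd^2·d^2 = 6866.
Moment sums: Σd·f = -1076, Σd^2·f = -8666.
MᵀM·[m, c]ᵀ = Mᵀf becomes [[146, 892]; [892, 6866]]·[m, c]ᵀ = [-1076, -8666]ᵀ.
Eliminating c: 6866·(row 1) − 892·(row 2) gives 206772·m = 6866·(-1076) − 892·(-8666) = 342256, so m = 85564/51693.
Then c = ((-8666) − 892·(85564/51693))/6866 = -76361/51693.

c = -1.4772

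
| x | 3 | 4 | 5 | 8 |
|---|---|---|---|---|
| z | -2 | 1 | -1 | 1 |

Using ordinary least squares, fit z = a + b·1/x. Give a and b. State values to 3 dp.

a = 2.366, b = -11.519

Compute the Gram sums: Σ1 = 4, Σ1/x = 109/120, Σ1/x·1/x = 3301/14400.
And Σz = -1, Σ1/x·z = -59/120.
So AᵀA·[a, b]ᵀ = Aᵀz: [[4, 109/120]; [109/120, 3301/14400]]·[a, b]ᵀ = [-1, -59/120]ᵀ.
det = 4·(3301/14400) − (109/120)² = 147/1600.
a = ((-1)·(3301/14400) − (109/120)·(-59/120))/(147/1600) = 3130/1323; b = (4·(-59/120) − (109/120)·(-1))/(147/1600) = -5080/441.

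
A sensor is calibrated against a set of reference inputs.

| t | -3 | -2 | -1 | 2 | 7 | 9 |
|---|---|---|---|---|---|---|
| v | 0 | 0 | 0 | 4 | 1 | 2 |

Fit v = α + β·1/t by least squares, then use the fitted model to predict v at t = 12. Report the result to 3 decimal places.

v̂ = 1.825

The normal system MᵀM·[α, β]ᵀ = Mᵀv is [[6, -68/63]; [-68/63, 13049/7938]]·[α, β]ᵀ = [7, 149/63]ᵀ.
Δ = 6·(13049/7938) − (-68/63)² = 34523/3969.
α = (7·(13049/7938) − (-68/63)·(149/63))/(34523/3969) = 111607/69046; β = (6·(149/63) − (-68/63)·7)/(34523/3969) = 86310/34523.
At t = 12: v̂ = (111607/69046)·(1) + (86310/34523)·(1/12) = 62996/34523.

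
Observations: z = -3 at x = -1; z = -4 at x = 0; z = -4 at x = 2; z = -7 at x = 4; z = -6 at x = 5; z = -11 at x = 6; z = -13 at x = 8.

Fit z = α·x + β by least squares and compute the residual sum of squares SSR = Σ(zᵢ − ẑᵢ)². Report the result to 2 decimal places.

Compute the Gram sums: Σx·x = 146, Σx = 24, Σ1 = 7.
And Σx·z = -233, Σz = -48.
Normal equations: [[146, 24]; [24, 7]]·[α, β]ᵀ = [-233, -48]ᵀ.
det = 146·7 − 24² = 446.
α = ((-233)·7 − 24·(-48))/446 = -479/446; β = (146·(-48) − 24·(-233))/446 = -708/223.
Residuals: -401/446, -184/223, 295/223, 105/223, 1135/446, -308/223, -275/223; SSR = 5961/446.

SSR = 13.37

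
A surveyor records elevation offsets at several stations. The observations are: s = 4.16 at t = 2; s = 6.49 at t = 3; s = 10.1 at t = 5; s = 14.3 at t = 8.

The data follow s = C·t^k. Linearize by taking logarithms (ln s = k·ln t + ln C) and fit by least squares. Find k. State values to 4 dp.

k = 0.8854

Let Y = ln s. Fitting Y = k·ln t + ln C by least squares:
Σln t = 5.4806, Σ(ln t)² = 8.6018, Σln s = 8.2686, Σln t·ln s = 12.2965.
Normal system: [[8.6018, 5.4806]; [5.4806, 4]]·[k, ln C]ᵀ = [12.2965, 8.2686]ᵀ.
Slope k = (n·Σln t·ln s − Σln t·Σln s)/(n·Σ(ln t)² − (Σln t)²) = (4·12.2965 − 5.4806·8.2686)/4.3697 = 0.88543; ln C = (Σln s − k·Σln t)/n = 0.85397.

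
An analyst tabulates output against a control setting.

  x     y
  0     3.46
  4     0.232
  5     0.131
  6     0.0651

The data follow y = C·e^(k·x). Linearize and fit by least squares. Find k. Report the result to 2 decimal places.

k = -0.66

With ln yᵢ as the transformed response and xᵢ as the regressor:
AᵀA = [[77.0000, 15.0000]; [15.0000, 4]], rhs = [-32.3978, -4.9841]ᵀ  (here Σx = 15.0000, Σ(x)² = 77.0000, Σln y = -4.9841, Σx·ln y = -32.3978).
Slope k = (n·Σx·ln y − Σx·Σln y)/(n·Σ(x)² − (Σx)²) = (4·-32.3978 − 15.0000·-4.9841)/83.0000 = -0.66059; ln C = (Σln y − k·Σx)/n = 1.23119.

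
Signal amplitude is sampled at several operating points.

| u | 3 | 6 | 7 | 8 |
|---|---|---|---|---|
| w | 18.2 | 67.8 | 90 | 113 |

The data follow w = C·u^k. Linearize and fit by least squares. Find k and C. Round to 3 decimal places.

k = 1.872, C = 2.338

Taking logs, ln w = k·ln u + ln C, so regress ln w on ln u.
Σln u = 6.9157, Σ(ln u)² = 12.5280, Σln w = 16.3452, Σln u·ln w = 29.3292.
Equations: 12.5280·k + 6.9157·ln C = 29.3292;  6.9157·k + 4·ln C = 16.3452.
Slope k = (n·Σln u·ln w − Σln u·Σln w)/(n·Σ(ln u)² − (Σln u)²) = (4·29.3292 − 6.9157·16.3452)/2.2847 = 1.87236; ln C = (Σln w − k·Σln u)/n = 0.84912, so C = exp(0.84912) = 2.33758.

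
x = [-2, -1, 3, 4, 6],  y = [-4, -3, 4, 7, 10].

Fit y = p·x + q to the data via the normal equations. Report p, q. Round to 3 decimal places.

Sums needed: Σx·x = 66, Σx = 10, Σ1 = 5.
For Aᵀy: Σx·y = 111, Σy = 14.
det = 66·5 − 10² = 230.
p = (111·5 − 10·14)/230 = 83/46; q = (66·14 − 10·111)/230 = -93/115.

p = 1.804, q = -0.809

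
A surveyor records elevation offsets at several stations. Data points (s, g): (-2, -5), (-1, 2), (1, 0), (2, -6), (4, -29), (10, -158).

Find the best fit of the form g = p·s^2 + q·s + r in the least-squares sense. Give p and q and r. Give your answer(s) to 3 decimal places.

From the data, Σs^2·s^2 = 10290, Σs^2·s = 1064, Σs^2 = 126, Σs·s = 126, Σs = 14, Σ1 = 6.
And Σs^2·g = -16306, Σs·g = -1700, Σg = -196.
Normal equations: [[10290, 1064, 126]; [1064, 126, 14]; [126, 14, 6]]·[p, q, r]ᵀ = [-16306, -1700, -196]ᵀ.
Solving the 3×3 system (Gaussian elimination) gives p = -1292/861, q = -1341/1435, r = 631/615.

p = -1.501, q = -0.934, r = 1.026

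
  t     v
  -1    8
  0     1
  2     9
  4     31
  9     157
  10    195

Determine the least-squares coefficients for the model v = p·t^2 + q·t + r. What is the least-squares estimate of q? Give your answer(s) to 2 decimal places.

q = -1.38

Setting ∂/∂p … = 0 gives: 16834·p + 1800·q + 202·r = 32757;  1800·p + 202·q + 24·r = 3497;  202·p + 24·q + 6·r = 401.
Inverting the 3×3 Gram matrix, [p, q, r]ᵀ = [122513/59602, -82135/59602, 93668/29801]ᵀ.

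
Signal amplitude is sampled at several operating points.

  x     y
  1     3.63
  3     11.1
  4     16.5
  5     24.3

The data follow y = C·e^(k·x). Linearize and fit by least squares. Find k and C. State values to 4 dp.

Taking logs, ln y = k·x + ln C, so regress ln y on x.
Σx = 13.0000, Σ(x)² = 51.0000, Σln y = 9.6900, Σx·ln y = 35.6759.
Equations: 51.0000·k + 13.0000·ln C = 35.6759;  13.0000·k + 4·ln C = 9.6900.
Δ = 51.0000·4 − (13.0000)² = 35.0000; k = (35.6759·4 − 13.0000·9.6900)/35.0000 = 0.47810, ln C = (51.0000·9.6900 − 13.0000·35.6759)/35.0000 = 0.86869, so C = exp(0.86869) = 2.38379.

k = 0.4781, C = 2.3838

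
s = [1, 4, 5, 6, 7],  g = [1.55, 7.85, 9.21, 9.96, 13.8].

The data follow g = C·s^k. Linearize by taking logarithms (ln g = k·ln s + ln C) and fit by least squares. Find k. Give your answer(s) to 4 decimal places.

Let Y = ln g. Fitting Y = k·ln s + ln C by least squares:
Σln s = 6.7334, Σ(ln s)² = 11.5091, Σln g = 9.6423, Σln s·ln g = 15.6558.
Normal system: [[11.5091, 6.7334]; [6.7334, 5]]·[k, ln C]ᵀ = [15.6558, 9.6423]ᵀ.
Solving (det = 12.2067): k = 1.09394, ln C = 0.45528.

k = 1.0939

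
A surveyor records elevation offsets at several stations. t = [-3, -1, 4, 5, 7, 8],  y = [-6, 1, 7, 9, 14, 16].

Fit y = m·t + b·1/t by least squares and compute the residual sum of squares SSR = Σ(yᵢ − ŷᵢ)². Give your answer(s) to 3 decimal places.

SSR = 1.321

With design matrix M, MᵀM = [[164, 6]; [6, 881749/705600]] and Mᵀy = [316, 171/20]ᵀ.
Eliminating b: (881749/705600)·(row 1) − 6·(row 2) gives (29801309/176400)·m = (881749/705600)·316 − 6·(171/20) = 60608851/176400, so m = 60608851/29801309.
Then b = ((171/20) − 6·(60608851/29801309))/(881749/705600) = -87106320/29801309.
Residuals: -26016741/29801309, 3303840/29801309, -12049661/29801309, -17411210/29801309, 5400129/29801309, 2838426/29801309; SSR = 39372391/29801309.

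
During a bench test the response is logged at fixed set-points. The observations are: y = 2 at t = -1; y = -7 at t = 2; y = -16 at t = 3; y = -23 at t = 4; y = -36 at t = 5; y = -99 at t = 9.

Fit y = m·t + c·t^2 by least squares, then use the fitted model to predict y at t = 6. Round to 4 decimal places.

ŷ = -48.1871

With design matrix A, AᵀA = [[136, 952]; [952, 7540]] and Aᵀy = [-1227, -9457]ᵀ.
Δ = 136·7540 − 952² = 119136.
m = ((-1227)·7540 − 952·(-9457))/119136 = -62129/29784; c = (136·(-9457) − 952·(-1227))/119136 = -217/219.
At t = 6: ŷ = (-62129/29784)·(6) + (-217/219)·(36) = -239201/4964.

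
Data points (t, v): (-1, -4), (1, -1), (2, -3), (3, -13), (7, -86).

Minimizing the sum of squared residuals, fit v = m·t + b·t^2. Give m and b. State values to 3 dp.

m = 1.960, b = -2.036

With design matrix X, XᵀX = [[64, 378]; [378, 2500]] and Xᵀv = [-644, -4348]ᵀ.
Eliminating b: 2500·(row 1) − 378·(row 2) gives 17116·m = 2500·(-644) − 378·(-4348) = 33544, so m = 8386/4279.
Then b = ((-4348) − 378·(8386/4279))/2500 = -8710/4279.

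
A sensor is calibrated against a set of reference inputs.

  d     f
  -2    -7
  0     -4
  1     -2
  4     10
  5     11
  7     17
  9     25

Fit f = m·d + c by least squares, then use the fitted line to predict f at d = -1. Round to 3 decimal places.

f̂ = -6.069

From the data, Σd·d = 176, Σd = 24, Σ1 = 7.
And Σd·f = 451, Σf = 50.
det = 176·7 − 24² = 656.
m = (451·7 − 24·50)/656 = 1957/656; c = (176·50 − 24·451)/656 = -253/82.
At d = -1: f̂ = (1957/656)·(-1) + (-253/82)·(1) = -3981/656.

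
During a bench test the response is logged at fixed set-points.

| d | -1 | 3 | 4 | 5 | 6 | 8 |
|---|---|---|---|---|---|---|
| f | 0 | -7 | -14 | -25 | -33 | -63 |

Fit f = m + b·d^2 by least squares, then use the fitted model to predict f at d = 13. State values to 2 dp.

f̂ = -167.70

The normal equations are: 6·m + 151·b = -142;  151·m + 6355·b = -6132.
(Σ1 = 6, Σd^2 = 151, Σd^2·d^2 = 6355, Σf = -142, Σd^2·f = -6132.)
Eliminating b: 6355·(row 1) − 151·(row 2) gives 15329·m = 6355·(-142) − 151·(-6132) = 23522, so m = 23522/15329.
Then b = ((-6132) − 151·(23522/15329))/6355 = -15350/15329.
At d = 13: f̂ = (23522/15329)·(1) + (-15350/15329)·(169) = -2570628/15329.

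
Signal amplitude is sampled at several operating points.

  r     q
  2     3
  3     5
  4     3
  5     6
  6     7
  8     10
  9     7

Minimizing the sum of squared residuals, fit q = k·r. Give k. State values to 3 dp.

k = 1.055

With design matrix X, XᵀX = [[235]] and Xᵀq = [248]ᵀ.
Hence k = 248 / 235 ≈ 1.05532.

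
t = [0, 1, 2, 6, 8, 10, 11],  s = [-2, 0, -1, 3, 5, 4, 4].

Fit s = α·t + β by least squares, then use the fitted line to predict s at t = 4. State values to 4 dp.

Sums needed: Σt·t = 326, Σt = 38, Σ1 = 7.
Moment sums: Σt·s = 140, Σs = 13.
Normal equations: [[326, 38]; [38, 7]]·[α, β]ᵀ = [140, 13]ᵀ.
Eliminating β: 7·(row 1) − 38·(row 2) gives 838·α = 7·140 − 38·13 = 486, so α = 243/419.
Then β = (13 − 38·(243/419))/7 = -541/419.
At t = 4: ŝ = (243/419)·(4) + (-541/419)·(1) = 431/419.

ŝ = 1.0286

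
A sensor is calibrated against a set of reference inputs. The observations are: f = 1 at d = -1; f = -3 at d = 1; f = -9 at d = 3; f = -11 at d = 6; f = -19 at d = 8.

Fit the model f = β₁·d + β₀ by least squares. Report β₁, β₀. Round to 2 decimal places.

AᵀA·[β₁, β₀]ᵀ = Aᵀf reads: 111·β₁ + 17·β₀ = -249;  17·β₁ + 5·β₀ = -41.
(Σd·d = 111, Σd = 17, Σ1 = 5, Σd·f = -249, Σf = -41.)
Eliminating β₀: 5·(row 1) − 17·(row 2) gives 266·β₁ = 5·(-249) − 17·(-41) = -548, so β₁ = -274/133.
Then β₀ = ((-41) − 17·(-274/133))/5 = -159/133.

β₁ = -2.06, β₀ = -1.20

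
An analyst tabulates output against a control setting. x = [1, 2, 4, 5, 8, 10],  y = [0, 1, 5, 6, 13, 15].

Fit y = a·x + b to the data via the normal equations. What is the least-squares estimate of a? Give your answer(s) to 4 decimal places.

With design matrix A, AᵀA = [[210, 30]; [30, 6]] and Aᵀy = [306, 40]ᵀ.
Determinant 210·6 − 30² = 360.
a = (306·6 − 30·40)/360 = 53/30; b = (210·40 − 30·306)/360 = -13/6.

a = 1.7667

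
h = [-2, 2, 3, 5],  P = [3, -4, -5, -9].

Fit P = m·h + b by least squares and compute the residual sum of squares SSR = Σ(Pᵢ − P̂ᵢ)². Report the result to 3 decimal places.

SSR = 0.288

The normal equations are: 42·m + 8·b = -74;  8·m + 4·b = -15.
Eliminating b: 4·(row 1) − 8·(row 2) gives 104·m = 4·(-74) − 8·(-15) = -176, so m = -22/13.
Then b = ((-15) − 8·(-22/13))/4 = -19/52.
Residuals: -1/52, -1/4, 23/52, -9/52; SSR = 15/52.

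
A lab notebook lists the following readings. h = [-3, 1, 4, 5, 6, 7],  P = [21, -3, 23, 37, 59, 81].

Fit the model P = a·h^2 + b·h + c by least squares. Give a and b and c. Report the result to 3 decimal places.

a = 1.977, b = -1.814, c = -2.427

With design matrix X, XᵀX = [[4660, 722, 136]; [722, 136, 20]; [136, 20, 6]] and XᵀP = [7572, 1132, 218]ᵀ.
Row-reducing yields a = 848/429, b = -778/429, c = -347/143.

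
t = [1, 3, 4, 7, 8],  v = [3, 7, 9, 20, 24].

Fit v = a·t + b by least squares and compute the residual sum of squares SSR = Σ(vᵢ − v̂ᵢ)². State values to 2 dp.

Normal-equation sums: Σt·t = 139, Σt = 23, Σ1 = 5.
Right-hand side: Σt·v = 392, Σv = 63.
AᵀA·[a, b]ᵀ = Aᵀv becomes [[139, 23]; [23, 5]]·[a, b]ᵀ = [392, 63]ᵀ.
Δ = 139·5 − 23² = 166.
a = (392·5 − 23·63)/166 = 511/166; b = (139·63 − 23·392)/166 = -259/166.
Residuals: 123/83, -56/83, -291/166, 1/83, 155/166; SSR = 1095/166.

SSR = 6.60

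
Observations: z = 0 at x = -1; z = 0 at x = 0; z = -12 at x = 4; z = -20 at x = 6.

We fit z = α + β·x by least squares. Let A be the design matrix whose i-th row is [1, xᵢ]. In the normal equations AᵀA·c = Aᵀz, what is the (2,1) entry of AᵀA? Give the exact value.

Row 2 ↔ basis x, column 1 ↔ basis 1, so (AᵀA)_{2,1} = Σᵢ x = (-1)·(1) + (0)·(1) + (4)·(1) + (6)·(1) = 9.

9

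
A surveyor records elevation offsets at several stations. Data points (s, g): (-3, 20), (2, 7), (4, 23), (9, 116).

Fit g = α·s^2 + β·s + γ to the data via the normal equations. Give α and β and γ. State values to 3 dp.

α = 1.514, β = -1.086, γ = 3.114

AᵀA·[α, β, γ]ᵀ = Aᵀg reads: 6914·α + 774·β + 110·γ = 9972;  774·α + 110·β + 12·γ = 1090;  110·α + 12·β + 4·γ = 166.
(Σs^2·s^2 = 6914, Σs^2·s = 774, Σs^2 = 110, Σs·s = 110, Σs = 12, Σ1 = 4, Σs^2·g = 9972, Σs·g = 1090, Σg = 166.)
Row-reducing yields α = 53/35, β = -38/35, γ = 109/35.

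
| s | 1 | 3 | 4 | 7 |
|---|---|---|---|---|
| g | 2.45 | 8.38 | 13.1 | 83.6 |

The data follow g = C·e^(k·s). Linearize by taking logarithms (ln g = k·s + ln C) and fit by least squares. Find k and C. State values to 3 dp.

Taking logs, ln g = k·s + ln C, so regress ln g on s.
Over the data: Σs = 15.0000, Σ(s)² = 75.0000, Σln g = 10.0206, Σs·ln g = 48.5464.
Normal system: [[75.0000, 15.0000]; [15.0000, 4]]·[k, ln C]ᵀ = [48.5464, 10.0206]ᵀ.
Δ = 75.0000·4 − (15.0000)² = 75.0000; k = (48.5464·4 − 15.0000·10.0206)/75.0000 = 0.58502, ln C = (75.0000·10.0206 − 15.0000·48.5464)/75.0000 = 0.31131, so C = exp(0.31131) = 1.36522.

k = 0.585, C = 1.365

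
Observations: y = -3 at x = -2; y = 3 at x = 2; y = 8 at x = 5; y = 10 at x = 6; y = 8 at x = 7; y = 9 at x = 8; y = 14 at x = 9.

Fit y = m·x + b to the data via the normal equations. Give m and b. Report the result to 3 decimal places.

Entries of MᵀM: Σx·x = 263, Σx = 35, Σ1 = 7.
And Σx·y = 366, Σy = 49.
Normal equations: [[263, 35]; [35, 7]]·[m, b]ᵀ = [366, 49]ᵀ.
Determinant 263·7 − 35² = 616.
m = (366·7 − 35·49)/616 = 11/8; b = (263·49 − 35·366)/616 = 1/8.

m = 1.375, b = 0.125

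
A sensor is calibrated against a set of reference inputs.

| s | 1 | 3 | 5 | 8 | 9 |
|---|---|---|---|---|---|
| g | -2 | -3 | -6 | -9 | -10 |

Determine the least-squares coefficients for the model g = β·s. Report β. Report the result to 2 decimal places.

β = -1.13

Forming AᵀA = [[180]] and Aᵀg = [-203]ᵀ gives AᵀA·[β]ᵀ = Aᵀg.
Hence β = -203 / 180 ≈ -1.12778.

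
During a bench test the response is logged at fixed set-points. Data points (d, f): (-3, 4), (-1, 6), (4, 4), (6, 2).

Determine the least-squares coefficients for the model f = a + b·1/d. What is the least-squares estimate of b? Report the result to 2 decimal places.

b = -2.35

Entries of XᵀX: Σ1 = 4, Σ1/d = -11/12, Σ1/d·1/d = 173/144.
Right-hand side: Σf = 16, Σ1/d·f = -6.
So XᵀX·[a, b]ᵀ = Xᵀf: [[4, -11/12]; [-11/12, 173/144]]·[a, b]ᵀ = [16, -6]ᵀ.
Determinant 4·(173/144) − (-11/12)² = 571/144.
a = (16·(173/144) − (-11/12)·(-6))/(571/144) = 1976/571; b = (4·(-6) − (-11/12)·16)/(571/144) = -1344/571.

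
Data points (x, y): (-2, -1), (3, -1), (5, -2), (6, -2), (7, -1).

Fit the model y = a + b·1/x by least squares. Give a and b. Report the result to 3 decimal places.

a = -1.363, b = -0.539

Setting ∂/∂a … = 0 gives: 5·a + (12/35)·b = -7;  (12/35)·a + (9907/22050)·b = -149/210.
Determinant 5·(9907/22050) − (12/35)² = 46943/22050.
a = ((-7)·(9907/22050) − (12/35)·(-149/210))/(46943/22050) = -63985/46943; b = (5·(-149/210) − (12/35)·(-7))/(46943/22050) = -25305/46943.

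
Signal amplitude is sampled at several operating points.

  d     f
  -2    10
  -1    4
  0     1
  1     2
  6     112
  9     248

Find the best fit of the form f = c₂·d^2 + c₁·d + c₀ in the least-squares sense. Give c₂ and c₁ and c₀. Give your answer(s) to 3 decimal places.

c₂ = 2.996, c₁ = 0.594, c₀ = 0.128

XᵀX·[c₂, c₁, c₀]ᵀ = Xᵀf reads: 7875·c₂ + 937·c₁ + 123·c₀ = 24166;  937·c₂ + 123·c₁ + 13·c₀ = 2882;  123·c₂ + 13·c₁ + 6·c₀ = 377.
Row-reducing yields c₂ = 261193/87180, c₁ = 17263/29060, c₀ = 2786/21795.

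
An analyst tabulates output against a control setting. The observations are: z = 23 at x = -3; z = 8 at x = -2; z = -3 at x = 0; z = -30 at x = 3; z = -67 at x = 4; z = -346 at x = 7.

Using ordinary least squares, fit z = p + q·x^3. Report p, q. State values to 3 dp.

p = -2.577, q = -1.001

Setting ∂/∂p … = 0 gives: 6·p + 399·q = -415;  399·p + 123267·q = -124461.
Eliminating q: 123267·(row 1) − 399·(row 2) gives 580401·p = 123267·(-415) − 399·(-124461) = -1495866, so p = -498622/193467.
Then q = ((-124461) − 399·(-498622/193467))/123267 = -193727/193467.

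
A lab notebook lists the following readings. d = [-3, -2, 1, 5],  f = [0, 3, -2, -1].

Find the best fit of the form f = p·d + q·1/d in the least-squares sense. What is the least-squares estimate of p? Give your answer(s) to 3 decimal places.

p = -0.088

Sums needed: Σd·d = 39, Σd·1/d = 4, Σ1/d·1/d = 1261/900.
Right-hand side: Σd·f = -13, Σ1/d·f = -37/10.
So AᵀA·[p, q]ᵀ = Aᵀf: [[39, 4]; [4, 1261/900]]·[p, q]ᵀ = [-13, -37/10]ᵀ.
Eliminating q: (1261/900)·(row 1) − 4·(row 2) gives (11593/300)·p = (1261/900)·(-13) − 4·(-37/10) = -3073/900, so p = -3073/34779.
Then q = ((-37/10) − 4·(-3073/34779))/(1261/900) = -27690/11593.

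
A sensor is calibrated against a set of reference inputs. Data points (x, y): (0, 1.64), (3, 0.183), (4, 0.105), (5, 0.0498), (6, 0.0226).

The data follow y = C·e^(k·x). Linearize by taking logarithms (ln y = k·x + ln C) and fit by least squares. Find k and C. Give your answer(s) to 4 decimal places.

With ln yᵢ as the transformed response and xᵢ as the regressor:
XᵀX = [[86.0000, 18.0000]; [18.0000, 5]], rhs = [-51.8475, -10.2469]ᵀ  (here Σx = 18.0000, Σ(x)² = 86.0000, Σln y = -10.2469, Σx·ln y = -51.8475).
Δ = 86.0000·5 − (18.0000)² = 106.0000; k = (-51.8475·5 − 18.0000·-10.2469)/106.0000 = -0.70560, ln C = (86.0000·-10.2469 − 18.0000·-51.8475)/106.0000 = 0.49076, so C = exp(0.49076) = 1.63356.

k = -0.7056, C = 1.6336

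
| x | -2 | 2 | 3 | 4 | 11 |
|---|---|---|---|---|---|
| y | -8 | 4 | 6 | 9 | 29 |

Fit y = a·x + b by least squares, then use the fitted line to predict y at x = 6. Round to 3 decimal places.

With design matrix A, AᵀA = [[154, 18]; [18, 5]] and Aᵀy = [397, 40]ᵀ.
det = 154·5 − 18² = 446.
a = (397·5 − 18·40)/446 = 1265/446; b = (154·40 − 18·397)/446 = -493/223.
At x = 6: ŷ = (1265/446)·(6) + (-493/223)·(1) = 3302/223.

ŷ = 14.807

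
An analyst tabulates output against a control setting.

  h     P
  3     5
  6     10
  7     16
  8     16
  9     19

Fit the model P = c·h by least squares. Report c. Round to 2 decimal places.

c = 2.03

The normal system AᵀA·[c]ᵀ = AᵀP is [[239]]·[c]ᵀ = [486]ᵀ.
c = 486/239 = 2.03347.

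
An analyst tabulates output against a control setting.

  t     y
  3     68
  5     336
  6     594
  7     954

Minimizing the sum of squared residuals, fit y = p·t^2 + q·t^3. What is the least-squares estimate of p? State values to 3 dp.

Normal-equation sums: Σt^2·t^2 = 4403, Σt^2·t^3 = 27951, Σt^3·t^3 = 180659.
Moment sums: Σt^2·y = 77142, Σt^3·y = 499362.
Determinant 4403·180659 − 27951² = 14183176.
p = (77142·180659 − 27951·499362)/14183176 = -5317671/3545794; q = (4403·499362 − 27951·77142)/14183176 = 1517673/506542.

p = -1.500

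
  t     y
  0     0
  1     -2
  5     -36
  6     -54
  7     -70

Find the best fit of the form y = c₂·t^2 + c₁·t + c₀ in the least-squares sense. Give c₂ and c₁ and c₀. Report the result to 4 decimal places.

The normal equations are: 4323·c₂ + 685·c₁ + 111·c₀ = -6276;  685·c₂ + 111·c₁ + 19·c₀ = -996;  111·c₂ + 19·c₁ + 5·c₀ = -162.
Inverting the 3×3 Gram matrix, [c₂, c₁, c₀]ᵀ = [-4809/3559, -2271/3559, 78/3559]ᵀ.

c₂ = -1.3512, c₁ = -0.6381, c₀ = 0.0219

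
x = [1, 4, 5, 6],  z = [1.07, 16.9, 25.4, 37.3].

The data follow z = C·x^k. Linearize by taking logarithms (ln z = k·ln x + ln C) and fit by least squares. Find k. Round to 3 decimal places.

k = 1.978

Let Y = ln z. Fitting Y = k·ln x + ln C by least squares:
Over the data: Σln x = 4.7875, Σ(ln x)² = 7.7225, Σln z = 9.7487, Σln x·ln z = 15.6100.
Normal system: [[7.7225, 4.7875]; [4.7875, 4]]·[k, ln C]ᵀ = [15.6100, 9.7487]ᵀ.
Δ = 7.7225·4 − (4.7875)² = 7.9699; k = (15.6100·4 − 4.7875·9.7487)/7.9699 = 1.97844, ln C = (7.7225·9.7487 − 4.7875·15.6100)/7.9699 = 0.06924.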